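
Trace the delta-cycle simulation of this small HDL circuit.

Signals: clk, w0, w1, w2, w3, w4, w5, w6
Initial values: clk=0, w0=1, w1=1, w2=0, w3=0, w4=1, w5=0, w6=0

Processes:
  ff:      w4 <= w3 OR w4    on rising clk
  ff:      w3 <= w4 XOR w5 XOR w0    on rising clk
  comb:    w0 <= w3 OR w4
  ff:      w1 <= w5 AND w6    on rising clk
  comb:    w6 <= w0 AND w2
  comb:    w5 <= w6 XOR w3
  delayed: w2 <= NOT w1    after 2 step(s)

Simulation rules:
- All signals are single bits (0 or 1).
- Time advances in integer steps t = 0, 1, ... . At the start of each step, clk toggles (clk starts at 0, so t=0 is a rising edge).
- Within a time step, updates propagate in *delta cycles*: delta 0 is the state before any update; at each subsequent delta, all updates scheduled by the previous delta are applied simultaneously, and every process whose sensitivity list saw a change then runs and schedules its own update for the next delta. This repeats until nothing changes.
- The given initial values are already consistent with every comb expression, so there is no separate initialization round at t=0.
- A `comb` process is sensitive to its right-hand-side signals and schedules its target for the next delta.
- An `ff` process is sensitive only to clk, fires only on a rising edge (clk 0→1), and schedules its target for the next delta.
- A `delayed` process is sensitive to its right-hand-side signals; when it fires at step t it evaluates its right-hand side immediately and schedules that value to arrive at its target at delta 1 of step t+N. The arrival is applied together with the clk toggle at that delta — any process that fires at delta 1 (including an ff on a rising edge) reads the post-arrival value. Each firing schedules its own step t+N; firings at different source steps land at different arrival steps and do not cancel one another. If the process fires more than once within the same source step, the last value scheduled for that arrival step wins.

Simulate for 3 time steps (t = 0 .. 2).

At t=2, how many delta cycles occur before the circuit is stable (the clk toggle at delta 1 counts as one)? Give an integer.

[bits: w0,w1,clk,w4,w3,w5,w6,w2]
t=0: Δ0=11010000 Δ1=11110000 Δ2=10110000 | 2Δ
t=1: Δ0=10110000 Δ1=10010000 | 1Δ
t=2: Δ0=10010000 Δ1=10110001 Δ2=10110011 Δ3=10110111 | 3Δ

3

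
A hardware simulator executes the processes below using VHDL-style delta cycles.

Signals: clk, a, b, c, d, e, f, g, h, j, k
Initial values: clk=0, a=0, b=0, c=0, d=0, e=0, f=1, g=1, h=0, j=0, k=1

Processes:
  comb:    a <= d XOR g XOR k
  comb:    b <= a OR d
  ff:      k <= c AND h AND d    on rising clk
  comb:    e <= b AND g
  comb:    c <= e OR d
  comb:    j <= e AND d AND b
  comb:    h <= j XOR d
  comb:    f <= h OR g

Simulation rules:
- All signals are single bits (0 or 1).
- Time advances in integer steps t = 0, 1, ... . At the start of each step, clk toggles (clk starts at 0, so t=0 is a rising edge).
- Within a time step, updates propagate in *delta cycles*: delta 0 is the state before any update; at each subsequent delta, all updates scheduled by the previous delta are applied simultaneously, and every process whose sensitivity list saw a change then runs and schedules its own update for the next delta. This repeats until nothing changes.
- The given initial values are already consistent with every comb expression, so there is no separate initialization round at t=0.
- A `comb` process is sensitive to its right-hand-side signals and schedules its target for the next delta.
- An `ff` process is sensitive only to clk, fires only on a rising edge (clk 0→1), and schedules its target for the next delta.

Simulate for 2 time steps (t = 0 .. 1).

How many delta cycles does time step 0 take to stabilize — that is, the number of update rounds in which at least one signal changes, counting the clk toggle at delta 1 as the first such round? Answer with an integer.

6

t0.Δ0 d=0 k=1 j=0 g=1 e=0 c=0 f=1 b=0 clk=0 a=0 h=0
t0.Δ1 d=0 k=1 j=0 g=1 e=0 c=0 f=1 b=0 clk=1 a=0 h=0
t0.Δ2 d=0 k=0 j=0 g=1 e=0 c=0 f=1 b=0 clk=1 a=0 h=0
t0.Δ3 d=0 k=0 j=0 g=1 e=0 c=0 f=1 b=0 clk=1 a=1 h=0
t0.Δ4 d=0 k=0 j=0 g=1 e=0 c=0 f=1 b=1 clk=1 a=1 h=0
t0.Δ5 d=0 k=0 j=0 g=1 e=1 c=0 f=1 b=1 clk=1 a=1 h=0
t0.Δ6 d=0 k=0 j=0 g=1 e=1 c=1 f=1 b=1 clk=1 a=1 h=0
t1.Δ0 d=0 k=0 j=0 g=1 e=1 c=1 f=1 b=1 clk=1 a=1 h=0
t1.Δ1 d=0 k=0 j=0 g=1 e=1 c=1 f=1 b=1 clk=0 a=1 h=0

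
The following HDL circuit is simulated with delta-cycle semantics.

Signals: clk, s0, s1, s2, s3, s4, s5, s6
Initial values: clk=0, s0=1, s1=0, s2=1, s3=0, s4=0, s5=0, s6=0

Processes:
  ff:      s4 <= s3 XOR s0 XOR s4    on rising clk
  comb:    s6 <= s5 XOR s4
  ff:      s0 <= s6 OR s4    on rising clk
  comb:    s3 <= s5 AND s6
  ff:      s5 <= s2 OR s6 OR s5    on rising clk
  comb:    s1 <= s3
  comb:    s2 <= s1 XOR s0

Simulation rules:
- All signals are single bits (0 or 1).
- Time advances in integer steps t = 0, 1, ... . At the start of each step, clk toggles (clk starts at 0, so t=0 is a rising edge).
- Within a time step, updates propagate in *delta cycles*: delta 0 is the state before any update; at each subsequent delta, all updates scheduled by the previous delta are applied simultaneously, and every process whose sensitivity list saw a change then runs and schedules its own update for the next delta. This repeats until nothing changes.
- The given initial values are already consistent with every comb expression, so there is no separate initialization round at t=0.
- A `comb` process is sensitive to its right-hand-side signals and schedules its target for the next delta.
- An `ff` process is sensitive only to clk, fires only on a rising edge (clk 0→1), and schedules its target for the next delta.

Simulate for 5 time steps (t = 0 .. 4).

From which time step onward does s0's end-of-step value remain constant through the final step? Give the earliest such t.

2

t=0 Δ0: s1=0 clk=0 s6=0 s2=1 s4=0 s5=0 s0=1 s3=0
  Δ1: clk:0→1
  Δ2: s4:0→1, s5:0→1, s0:1→0
  Δ3: s2:1→0
  (3Δ to stable)
t=1 Δ0: s1=0 clk=1 s6=0 s2=0 s4=1 s5=1 s0=0 s3=0
  Δ1: clk:1→0
  (1Δ to stable)
t=2 Δ0: s1=0 clk=0 s6=0 s2=0 s4=1 s5=1 s0=0 s3=0
  Δ1: clk:0→1
  Δ2: s0:0→1
  Δ3: s2:0→1
  (3Δ to stable)
t=3 Δ0: s1=0 clk=1 s6=0 s2=1 s4=1 s5=1 s0=1 s3=0
  Δ1: clk:1→0
  (1Δ to stable)
t=4 Δ0: s1=0 clk=0 s6=0 s2=1 s4=1 s5=1 s0=1 s3=0
  Δ1: clk:0→1
  Δ2: s4:1→0
  Δ3: s6:0→1
  Δ4: s3:0→1
  Δ5: s1:0→1
  Δ6: s2:1→0
  (6Δ to stable)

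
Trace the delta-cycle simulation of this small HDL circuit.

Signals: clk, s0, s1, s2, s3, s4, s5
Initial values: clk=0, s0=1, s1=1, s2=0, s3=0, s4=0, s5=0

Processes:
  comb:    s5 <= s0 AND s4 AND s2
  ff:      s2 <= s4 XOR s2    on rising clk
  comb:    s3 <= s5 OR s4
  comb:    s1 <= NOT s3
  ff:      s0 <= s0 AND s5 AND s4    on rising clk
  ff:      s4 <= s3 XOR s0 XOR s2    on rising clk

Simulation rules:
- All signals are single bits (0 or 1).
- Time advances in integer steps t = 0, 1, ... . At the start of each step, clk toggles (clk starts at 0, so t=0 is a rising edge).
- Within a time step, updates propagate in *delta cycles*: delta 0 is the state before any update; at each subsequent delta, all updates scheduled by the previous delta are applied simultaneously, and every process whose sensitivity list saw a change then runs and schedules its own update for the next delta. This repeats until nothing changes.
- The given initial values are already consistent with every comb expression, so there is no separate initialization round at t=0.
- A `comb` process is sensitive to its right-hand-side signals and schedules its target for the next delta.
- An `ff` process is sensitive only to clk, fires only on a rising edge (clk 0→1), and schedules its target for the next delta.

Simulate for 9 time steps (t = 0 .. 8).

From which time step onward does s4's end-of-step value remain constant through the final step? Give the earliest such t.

[bits: s5,s1,s2,s4,s0,s3,clk]
t=0: Δ0=0100100 Δ1=0100101 Δ2=0101001 Δ3=0101011 Δ4=0001011 | 4Δ
t=1: Δ0=0001011 Δ1=0001010 | 1Δ
t=2: Δ0=0001010 Δ1=0001011 Δ2=0011011 | 2Δ
t=3: Δ0=0011011 Δ1=0011010 | 1Δ
t=4: Δ0=0011010 Δ1=0011011 Δ2=0000011 Δ3=0000001 Δ4=0100001 | 4Δ
t=5: Δ0=0100001 Δ1=0100000 | 1Δ
t=6: Δ0=0100000 Δ1=0100001 | 1Δ
t=7: Δ0=0100001 Δ1=0100000 | 1Δ
t=8: Δ0=0100000 Δ1=0100001 | 1Δ

4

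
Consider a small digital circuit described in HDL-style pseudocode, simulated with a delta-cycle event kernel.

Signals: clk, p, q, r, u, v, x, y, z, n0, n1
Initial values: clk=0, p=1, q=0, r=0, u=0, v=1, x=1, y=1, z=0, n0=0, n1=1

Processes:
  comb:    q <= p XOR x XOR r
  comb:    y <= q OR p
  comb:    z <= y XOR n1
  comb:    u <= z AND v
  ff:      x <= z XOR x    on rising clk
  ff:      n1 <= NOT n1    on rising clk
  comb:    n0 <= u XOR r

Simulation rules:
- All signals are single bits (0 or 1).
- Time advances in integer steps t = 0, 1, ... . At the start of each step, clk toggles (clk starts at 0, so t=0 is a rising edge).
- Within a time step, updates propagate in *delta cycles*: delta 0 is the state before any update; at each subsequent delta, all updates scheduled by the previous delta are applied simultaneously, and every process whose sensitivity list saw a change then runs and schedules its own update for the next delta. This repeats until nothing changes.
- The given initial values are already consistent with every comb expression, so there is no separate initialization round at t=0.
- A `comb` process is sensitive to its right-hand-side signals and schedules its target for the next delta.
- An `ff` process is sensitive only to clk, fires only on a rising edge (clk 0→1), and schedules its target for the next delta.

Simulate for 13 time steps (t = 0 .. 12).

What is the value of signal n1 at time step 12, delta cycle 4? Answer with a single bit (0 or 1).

t=0 Δ0: x=1 z=0 n1=1 q=0 r=0 clk=0 n0=0 y=1 u=0 v=1 p=1
  Δ1: clk:0→1
  Δ2: n1:1→0
  Δ3: z:0→1
  Δ4: u:0→1
  Δ5: n0:0→1
  (5Δ to stable)
t=1 Δ0: x=1 z=1 n1=0 q=0 r=0 clk=1 n0=1 y=1 u=1 v=1 p=1
  Δ1: clk:1→0
  (1Δ to stable)
t=2 Δ0: x=1 z=1 n1=0 q=0 r=0 clk=0 n0=1 y=1 u=1 v=1 p=1
  Δ1: clk:0→1
  Δ2: x:1→0, n1:0→1
  Δ3: z:1→0, q:0→1
  Δ4: u:1→0
  Δ5: n0:1→0
  (5Δ to stable)
t=3 Δ0: x=0 z=0 n1=1 q=1 r=0 clk=1 n0=0 y=1 u=0 v=1 p=1
  Δ1: clk:1→0
  (1Δ to stable)
t=4 Δ0: x=0 z=0 n1=1 q=1 r=0 clk=0 n0=0 y=1 u=0 v=1 p=1
  Δ1: clk:0→1
  Δ2: n1:1→0
  Δ3: z:0→1
  Δ4: u:0→1
  Δ5: n0:0→1
  (5Δ to stable)
t=5 Δ0: x=0 z=1 n1=0 q=1 r=0 clk=1 n0=1 y=1 u=1 v=1 p=1
  Δ1: clk:1→0
  (1Δ to stable)
t=6 Δ0: x=0 z=1 n1=0 q=1 r=0 clk=0 n0=1 y=1 u=1 v=1 p=1
  Δ1: clk:0→1
  Δ2: x:0→1, n1:0→1
  Δ3: z:1→0, q:1→0
  Δ4: u:1→0
  Δ5: n0:1→0
  (5Δ to stable)
t=7 Δ0: x=1 z=0 n1=1 q=0 r=0 clk=1 n0=0 y=1 u=0 v=1 p=1
  Δ1: clk:1→0
  (1Δ to stable)
t=8 Δ0: x=1 z=0 n1=1 q=0 r=0 clk=0 n0=0 y=1 u=0 v=1 p=1
  Δ1: clk:0→1
  Δ2: n1:1→0
  Δ3: z:0→1
  Δ4: u:0→1
  Δ5: n0:0→1
  (5Δ to stable)
t=9 Δ0: x=1 z=1 n1=0 q=0 r=0 clk=1 n0=1 y=1 u=1 v=1 p=1
  Δ1: clk:1→0
  (1Δ to stable)
t=10 Δ0: x=1 z=1 n1=0 q=0 r=0 clk=0 n0=1 y=1 u=1 v=1 p=1
  Δ1: clk:0→1
  Δ2: x:1→0, n1:0→1
  Δ3: z:1→0, q:0→1
  Δ4: u:1→0
  Δ5: n0:1→0
  (5Δ to stable)
t=11 Δ0: x=0 z=0 n1=1 q=1 r=0 clk=1 n0=0 y=1 u=0 v=1 p=1
  Δ1: clk:1→0
  (1Δ to stable)
t=12 Δ0: x=0 z=0 n1=1 q=1 r=0 clk=0 n0=0 y=1 u=0 v=1 p=1
  Δ1: clk:0→1
  Δ2: n1:1→0
  Δ3: z:0→1
  Δ4: u:0→1
  Δ5: n0:0→1
  (5Δ to stable)

0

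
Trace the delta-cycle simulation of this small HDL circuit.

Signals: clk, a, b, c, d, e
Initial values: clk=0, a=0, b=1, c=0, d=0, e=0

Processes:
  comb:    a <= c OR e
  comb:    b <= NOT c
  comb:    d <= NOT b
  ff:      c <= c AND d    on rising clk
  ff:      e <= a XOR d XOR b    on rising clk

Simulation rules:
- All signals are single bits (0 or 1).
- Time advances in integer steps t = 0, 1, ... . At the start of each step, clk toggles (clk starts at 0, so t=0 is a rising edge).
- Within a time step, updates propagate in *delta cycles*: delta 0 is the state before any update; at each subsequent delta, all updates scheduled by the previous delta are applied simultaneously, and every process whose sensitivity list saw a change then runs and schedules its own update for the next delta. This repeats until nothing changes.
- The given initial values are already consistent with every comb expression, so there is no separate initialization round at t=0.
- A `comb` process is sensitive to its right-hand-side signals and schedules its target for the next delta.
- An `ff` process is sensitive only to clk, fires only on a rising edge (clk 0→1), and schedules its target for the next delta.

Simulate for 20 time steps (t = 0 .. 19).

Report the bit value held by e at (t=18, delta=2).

[bits: a,c,clk,b,d,e]
t=0: Δ0=000100 Δ1=001100 Δ2=001101 Δ3=101101 | 3Δ
t=1: Δ0=101101 Δ1=100101 | 1Δ
t=2: Δ0=100101 Δ1=101101 Δ2=101100 Δ3=001100 | 3Δ
t=3: Δ0=001100 Δ1=000100 | 1Δ
t=4: Δ0=000100 Δ1=001100 Δ2=001101 Δ3=101101 | 3Δ
t=5: Δ0=101101 Δ1=100101 | 1Δ
t=6: Δ0=100101 Δ1=101101 Δ2=101100 Δ3=001100 | 3Δ
t=7: Δ0=001100 Δ1=000100 | 1Δ
t=8: Δ0=000100 Δ1=001100 Δ2=001101 Δ3=101101 | 3Δ
t=9: Δ0=101101 Δ1=100101 | 1Δ
t=10: Δ0=100101 Δ1=101101 Δ2=101100 Δ3=001100 | 3Δ
t=11: Δ0=001100 Δ1=000100 | 1Δ
t=12: Δ0=000100 Δ1=001100 Δ2=001101 Δ3=101101 | 3Δ
t=13: Δ0=101101 Δ1=100101 | 1Δ
t=14: Δ0=100101 Δ1=101101 Δ2=101100 Δ3=001100 | 3Δ
t=15: Δ0=001100 Δ1=000100 | 1Δ
t=16: Δ0=000100 Δ1=001100 Δ2=001101 Δ3=101101 | 3Δ
t=17: Δ0=101101 Δ1=100101 | 1Δ
t=18: Δ0=100101 Δ1=101101 Δ2=101100 Δ3=001100 | 3Δ
t=19: Δ0=001100 Δ1=000100 | 1Δ

0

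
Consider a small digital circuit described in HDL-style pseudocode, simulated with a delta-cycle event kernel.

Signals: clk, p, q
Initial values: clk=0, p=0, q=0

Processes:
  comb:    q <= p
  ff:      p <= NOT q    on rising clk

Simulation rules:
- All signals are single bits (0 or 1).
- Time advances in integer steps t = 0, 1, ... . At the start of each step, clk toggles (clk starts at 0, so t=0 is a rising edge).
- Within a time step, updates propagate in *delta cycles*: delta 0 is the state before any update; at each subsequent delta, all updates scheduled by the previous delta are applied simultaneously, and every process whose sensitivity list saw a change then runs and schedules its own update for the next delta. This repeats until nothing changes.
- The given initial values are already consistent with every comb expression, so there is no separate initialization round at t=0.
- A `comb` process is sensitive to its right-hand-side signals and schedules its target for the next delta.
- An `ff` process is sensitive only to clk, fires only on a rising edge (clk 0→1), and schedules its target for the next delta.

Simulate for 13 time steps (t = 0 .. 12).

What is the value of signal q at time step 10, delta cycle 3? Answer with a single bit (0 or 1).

0

t0.Δ0 clk=0 p=0 q=0
t0.Δ1 clk=1 p=0 q=0
t0.Δ2 clk=1 p=1 q=0
t0.Δ3 clk=1 p=1 q=1
t1.Δ0 clk=1 p=1 q=1
t1.Δ1 clk=0 p=1 q=1
t2.Δ0 clk=0 p=1 q=1
t2.Δ1 clk=1 p=1 q=1
t2.Δ2 clk=1 p=0 q=1
t2.Δ3 clk=1 p=0 q=0
t3.Δ0 clk=1 p=0 q=0
t3.Δ1 clk=0 p=0 q=0
t4.Δ0 clk=0 p=0 q=0
t4.Δ1 clk=1 p=0 q=0
t4.Δ2 clk=1 p=1 q=0
t4.Δ3 clk=1 p=1 q=1
t5.Δ0 clk=1 p=1 q=1
t5.Δ1 clk=0 p=1 q=1
t6.Δ0 clk=0 p=1 q=1
t6.Δ1 clk=1 p=1 q=1
t6.Δ2 clk=1 p=0 q=1
t6.Δ3 clk=1 p=0 q=0
t7.Δ0 clk=1 p=0 q=0
t7.Δ1 clk=0 p=0 q=0
t8.Δ0 clk=0 p=0 q=0
t8.Δ1 clk=1 p=0 q=0
t8.Δ2 clk=1 p=1 q=0
t8.Δ3 clk=1 p=1 q=1
t9.Δ0 clk=1 p=1 q=1
t9.Δ1 clk=0 p=1 q=1
t10.Δ0 clk=0 p=1 q=1
t10.Δ1 clk=1 p=1 q=1
t10.Δ2 clk=1 p=0 q=1
t10.Δ3 clk=1 p=0 q=0
t11.Δ0 clk=1 p=0 q=0
t11.Δ1 clk=0 p=0 q=0
t12.Δ0 clk=0 p=0 q=0
t12.Δ1 clk=1 p=0 q=0
t12.Δ2 clk=1 p=1 q=0
t12.Δ3 clk=1 p=1 q=1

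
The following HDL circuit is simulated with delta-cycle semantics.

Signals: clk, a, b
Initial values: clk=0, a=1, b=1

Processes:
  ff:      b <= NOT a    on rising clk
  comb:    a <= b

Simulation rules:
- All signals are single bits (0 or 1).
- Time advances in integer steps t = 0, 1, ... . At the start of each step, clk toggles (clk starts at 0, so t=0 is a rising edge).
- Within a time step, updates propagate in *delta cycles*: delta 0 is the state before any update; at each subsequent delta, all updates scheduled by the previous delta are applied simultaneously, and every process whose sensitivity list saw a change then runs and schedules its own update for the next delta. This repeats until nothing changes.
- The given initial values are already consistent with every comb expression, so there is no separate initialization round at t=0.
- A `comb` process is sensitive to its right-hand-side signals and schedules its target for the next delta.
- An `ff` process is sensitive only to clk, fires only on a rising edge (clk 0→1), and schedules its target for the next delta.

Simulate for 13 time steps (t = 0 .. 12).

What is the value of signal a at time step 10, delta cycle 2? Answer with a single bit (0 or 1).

0

[bits: b,a,clk]
t=0: Δ0=110 Δ1=111 Δ2=011 Δ3=001 | 3Δ
t=1: Δ0=001 Δ1=000 | 1Δ
t=2: Δ0=000 Δ1=001 Δ2=101 Δ3=111 | 3Δ
t=3: Δ0=111 Δ1=110 | 1Δ
t=4: Δ0=110 Δ1=111 Δ2=011 Δ3=001 | 3Δ
t=5: Δ0=001 Δ1=000 | 1Δ
t=6: Δ0=000 Δ1=001 Δ2=101 Δ3=111 | 3Δ
t=7: Δ0=111 Δ1=110 | 1Δ
t=8: Δ0=110 Δ1=111 Δ2=011 Δ3=001 | 3Δ
t=9: Δ0=001 Δ1=000 | 1Δ
t=10: Δ0=000 Δ1=001 Δ2=101 Δ3=111 | 3Δ
t=11: Δ0=111 Δ1=110 | 1Δ
t=12: Δ0=110 Δ1=111 Δ2=011 Δ3=001 | 3Δ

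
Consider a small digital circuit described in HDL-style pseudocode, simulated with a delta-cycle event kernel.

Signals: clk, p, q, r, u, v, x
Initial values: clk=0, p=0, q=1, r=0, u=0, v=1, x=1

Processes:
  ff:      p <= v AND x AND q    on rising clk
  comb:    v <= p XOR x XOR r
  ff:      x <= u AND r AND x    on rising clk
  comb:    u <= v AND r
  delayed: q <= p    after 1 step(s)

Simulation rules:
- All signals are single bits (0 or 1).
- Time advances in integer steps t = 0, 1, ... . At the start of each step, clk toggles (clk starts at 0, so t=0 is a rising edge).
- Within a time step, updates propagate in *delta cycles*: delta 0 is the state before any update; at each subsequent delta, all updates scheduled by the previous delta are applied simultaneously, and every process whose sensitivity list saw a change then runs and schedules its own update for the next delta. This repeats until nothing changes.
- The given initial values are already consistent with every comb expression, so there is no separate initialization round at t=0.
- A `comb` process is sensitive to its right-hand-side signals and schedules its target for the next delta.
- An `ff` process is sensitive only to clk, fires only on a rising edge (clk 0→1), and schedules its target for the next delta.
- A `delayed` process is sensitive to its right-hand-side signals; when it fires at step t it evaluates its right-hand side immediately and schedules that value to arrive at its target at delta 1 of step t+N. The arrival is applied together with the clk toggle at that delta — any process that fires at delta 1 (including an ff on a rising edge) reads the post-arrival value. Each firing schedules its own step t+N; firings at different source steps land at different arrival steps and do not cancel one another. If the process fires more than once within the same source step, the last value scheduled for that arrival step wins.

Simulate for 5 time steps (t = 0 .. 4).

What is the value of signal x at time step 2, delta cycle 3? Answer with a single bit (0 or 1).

t=0 Δ0: p=0 v=1 clk=0 x=1 q=1 r=0 u=0
  Δ1: clk:0→1
  Δ2: p:0→1, x:1→0
  (2Δ to stable)
t=1 Δ0: p=1 v=1 clk=1 x=0 q=1 r=0 u=0
  Δ1: clk:1→0
  (1Δ to stable)
t=2 Δ0: p=1 v=1 clk=0 x=0 q=1 r=0 u=0
  Δ1: clk:0→1
  Δ2: p:1→0
  Δ3: v:1→0
  (3Δ to stable)
t=3 Δ0: p=0 v=0 clk=1 x=0 q=1 r=0 u=0
  Δ1: clk:1→0, q:1→0
  (1Δ to stable)
t=4 Δ0: p=0 v=0 clk=0 x=0 q=0 r=0 u=0
  Δ1: clk:0→1
  (1Δ to stable)

0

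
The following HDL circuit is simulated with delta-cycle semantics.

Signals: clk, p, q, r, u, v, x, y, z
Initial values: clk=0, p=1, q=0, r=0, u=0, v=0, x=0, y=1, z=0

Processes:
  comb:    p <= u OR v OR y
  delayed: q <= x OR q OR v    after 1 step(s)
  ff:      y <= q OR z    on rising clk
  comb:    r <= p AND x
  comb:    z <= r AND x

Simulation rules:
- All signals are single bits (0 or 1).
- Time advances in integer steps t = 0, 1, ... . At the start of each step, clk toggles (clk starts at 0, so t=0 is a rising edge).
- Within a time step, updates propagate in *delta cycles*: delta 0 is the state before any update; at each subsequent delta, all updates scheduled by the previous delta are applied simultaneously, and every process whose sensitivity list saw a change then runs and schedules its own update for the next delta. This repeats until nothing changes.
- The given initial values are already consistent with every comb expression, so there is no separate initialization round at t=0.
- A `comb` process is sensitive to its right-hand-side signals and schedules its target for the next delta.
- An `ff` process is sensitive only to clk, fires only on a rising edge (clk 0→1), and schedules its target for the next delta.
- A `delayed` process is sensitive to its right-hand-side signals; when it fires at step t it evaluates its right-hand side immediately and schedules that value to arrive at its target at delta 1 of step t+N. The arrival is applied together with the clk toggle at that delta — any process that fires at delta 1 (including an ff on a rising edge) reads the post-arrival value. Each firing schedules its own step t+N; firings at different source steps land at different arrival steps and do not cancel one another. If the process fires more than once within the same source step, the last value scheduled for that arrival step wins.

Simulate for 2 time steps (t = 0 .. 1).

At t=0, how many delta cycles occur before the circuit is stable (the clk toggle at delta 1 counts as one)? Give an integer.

t=0 Δ0: p=1 u=0 q=0 r=0 v=0 z=0 y=1 clk=0 x=0
  Δ1: clk:0→1
  Δ2: y:1→0
  Δ3: p:1→0
  (3Δ to stable)
t=1 Δ0: p=0 u=0 q=0 r=0 v=0 z=0 y=0 clk=1 x=0
  Δ1: clk:1→0
  (1Δ to stable)

3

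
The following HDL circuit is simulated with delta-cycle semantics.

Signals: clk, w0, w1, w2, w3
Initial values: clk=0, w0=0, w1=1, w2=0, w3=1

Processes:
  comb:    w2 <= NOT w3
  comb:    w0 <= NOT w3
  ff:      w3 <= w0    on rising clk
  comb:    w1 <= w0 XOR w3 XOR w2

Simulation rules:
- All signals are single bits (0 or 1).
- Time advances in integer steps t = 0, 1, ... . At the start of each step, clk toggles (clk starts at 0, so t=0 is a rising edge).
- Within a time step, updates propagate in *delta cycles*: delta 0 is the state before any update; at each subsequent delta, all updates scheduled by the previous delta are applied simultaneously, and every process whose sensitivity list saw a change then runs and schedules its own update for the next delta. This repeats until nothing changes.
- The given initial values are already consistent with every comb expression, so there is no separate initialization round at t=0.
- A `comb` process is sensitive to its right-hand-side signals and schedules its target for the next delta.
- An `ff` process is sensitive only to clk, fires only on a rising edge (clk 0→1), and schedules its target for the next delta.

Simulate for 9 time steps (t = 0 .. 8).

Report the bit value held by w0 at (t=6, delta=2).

1

t0.Δ0 w1=1 clk=0 w2=0 w0=0 w3=1
t0.Δ1 w1=1 clk=1 w2=0 w0=0 w3=1
t0.Δ2 w1=1 clk=1 w2=0 w0=0 w3=0
t0.Δ3 w1=0 clk=1 w2=1 w0=1 w3=0
t1.Δ0 w1=0 clk=1 w2=1 w0=1 w3=0
t1.Δ1 w1=0 clk=0 w2=1 w0=1 w3=0
t2.Δ0 w1=0 clk=0 w2=1 w0=1 w3=0
t2.Δ1 w1=0 clk=1 w2=1 w0=1 w3=0
t2.Δ2 w1=0 clk=1 w2=1 w0=1 w3=1
t2.Δ3 w1=1 clk=1 w2=0 w0=0 w3=1
t3.Δ0 w1=1 clk=1 w2=0 w0=0 w3=1
t3.Δ1 w1=1 clk=0 w2=0 w0=0 w3=1
t4.Δ0 w1=1 clk=0 w2=0 w0=0 w3=1
t4.Δ1 w1=1 clk=1 w2=0 w0=0 w3=1
t4.Δ2 w1=1 clk=1 w2=0 w0=0 w3=0
t4.Δ3 w1=0 clk=1 w2=1 w0=1 w3=0
t5.Δ0 w1=0 clk=1 w2=1 w0=1 w3=0
t5.Δ1 w1=0 clk=0 w2=1 w0=1 w3=0
t6.Δ0 w1=0 clk=0 w2=1 w0=1 w3=0
t6.Δ1 w1=0 clk=1 w2=1 w0=1 w3=0
t6.Δ2 w1=0 clk=1 w2=1 w0=1 w3=1
t6.Δ3 w1=1 clk=1 w2=0 w0=0 w3=1
t7.Δ0 w1=1 clk=1 w2=0 w0=0 w3=1
t7.Δ1 w1=1 clk=0 w2=0 w0=0 w3=1
t8.Δ0 w1=1 clk=0 w2=0 w0=0 w3=1
t8.Δ1 w1=1 clk=1 w2=0 w0=0 w3=1
t8.Δ2 w1=1 clk=1 w2=0 w0=0 w3=0
t8.Δ3 w1=0 clk=1 w2=1 w0=1 w3=0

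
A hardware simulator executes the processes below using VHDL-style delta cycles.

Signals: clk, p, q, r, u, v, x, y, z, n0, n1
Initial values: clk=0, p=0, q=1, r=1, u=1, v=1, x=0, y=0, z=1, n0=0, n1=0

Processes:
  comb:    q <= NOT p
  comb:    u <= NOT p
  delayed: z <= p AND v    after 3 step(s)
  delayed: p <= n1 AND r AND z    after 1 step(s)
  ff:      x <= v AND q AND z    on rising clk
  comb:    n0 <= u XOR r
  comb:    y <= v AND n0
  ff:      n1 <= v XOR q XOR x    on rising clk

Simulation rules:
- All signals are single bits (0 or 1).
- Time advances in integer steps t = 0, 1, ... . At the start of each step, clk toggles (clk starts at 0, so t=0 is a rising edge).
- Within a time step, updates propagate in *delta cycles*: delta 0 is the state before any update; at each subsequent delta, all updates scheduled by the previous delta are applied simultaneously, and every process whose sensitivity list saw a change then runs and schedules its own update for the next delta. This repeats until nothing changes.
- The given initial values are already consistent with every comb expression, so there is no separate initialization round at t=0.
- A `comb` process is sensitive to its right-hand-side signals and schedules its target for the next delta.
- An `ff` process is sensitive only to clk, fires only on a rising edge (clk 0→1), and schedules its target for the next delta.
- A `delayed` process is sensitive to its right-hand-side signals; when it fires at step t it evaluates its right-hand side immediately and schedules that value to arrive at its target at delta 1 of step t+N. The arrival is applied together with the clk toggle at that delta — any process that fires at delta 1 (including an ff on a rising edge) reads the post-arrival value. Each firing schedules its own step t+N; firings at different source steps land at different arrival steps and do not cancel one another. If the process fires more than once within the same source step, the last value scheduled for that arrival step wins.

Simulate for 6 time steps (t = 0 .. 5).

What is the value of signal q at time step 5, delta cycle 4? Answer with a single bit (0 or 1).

1

t=0 Δ0: r=1 n1=0 n0=0 p=0 y=0 x=0 z=1 u=1 v=1 clk=0 q=1
  Δ1: clk:0→1
  Δ2: x:0→1
  (2Δ to stable)
t=1 Δ0: r=1 n1=0 n0=0 p=0 y=0 x=1 z=1 u=1 v=1 clk=1 q=1
  Δ1: clk:1→0
  (1Δ to stable)
t=2 Δ0: r=1 n1=0 n0=0 p=0 y=0 x=1 z=1 u=1 v=1 clk=0 q=1
  Δ1: clk:0→1
  Δ2: n1:0→1
  (2Δ to stable)
t=3 Δ0: r=1 n1=1 n0=0 p=0 y=0 x=1 z=1 u=1 v=1 clk=1 q=1
  Δ1: p:0→1, clk:1→0
  Δ2: u:1→0, q:1→0
  Δ3: n0:0→1
  Δ4: y:0→1
  (4Δ to stable)
t=4 Δ0: r=1 n1=1 n0=1 p=1 y=1 x=1 z=1 u=0 v=1 clk=0 q=0
  Δ1: clk:0→1
  Δ2: n1:1→0, x:1→0
  (2Δ to stable)
t=5 Δ0: r=1 n1=0 n0=1 p=1 y=1 x=0 z=1 u=0 v=1 clk=1 q=0
  Δ1: p:1→0, clk:1→0
  Δ2: u:0→1, q:0→1
  Δ3: n0:1→0
  Δ4: y:1→0
  (4Δ to stable)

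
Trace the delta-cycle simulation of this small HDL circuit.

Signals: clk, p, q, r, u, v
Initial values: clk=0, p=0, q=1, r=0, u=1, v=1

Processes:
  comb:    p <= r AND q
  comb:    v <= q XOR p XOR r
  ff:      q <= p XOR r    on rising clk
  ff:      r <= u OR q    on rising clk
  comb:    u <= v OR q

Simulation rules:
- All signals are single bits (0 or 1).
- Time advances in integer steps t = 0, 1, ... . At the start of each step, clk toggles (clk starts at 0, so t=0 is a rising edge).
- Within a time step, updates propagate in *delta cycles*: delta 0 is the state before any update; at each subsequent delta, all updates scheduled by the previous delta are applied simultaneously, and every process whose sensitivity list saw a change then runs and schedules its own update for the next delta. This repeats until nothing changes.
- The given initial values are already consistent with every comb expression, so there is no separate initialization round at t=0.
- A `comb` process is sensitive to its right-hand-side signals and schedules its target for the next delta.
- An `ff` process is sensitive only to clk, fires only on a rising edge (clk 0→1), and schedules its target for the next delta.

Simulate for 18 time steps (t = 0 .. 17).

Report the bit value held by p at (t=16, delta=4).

0

t=0 Δ0: clk=0 u=1 p=0 r=0 q=1 v=1
  Δ1: clk:0→1
  Δ2: r:0→1, q:1→0
  (2Δ to stable)
t=1 Δ0: clk=1 u=1 p=0 r=1 q=0 v=1
  Δ1: clk:1→0
  (1Δ to stable)
t=2 Δ0: clk=0 u=1 p=0 r=1 q=0 v=1
  Δ1: clk:0→1
  Δ2: q:0→1
  Δ3: p:0→1, v:1→0
  Δ4: v:0→1
  (4Δ to stable)
t=3 Δ0: clk=1 u=1 p=1 r=1 q=1 v=1
  Δ1: clk:1→0
  (1Δ to stable)
t=4 Δ0: clk=0 u=1 p=1 r=1 q=1 v=1
  Δ1: clk:0→1
  Δ2: q:1→0
  Δ3: p:1→0, v:1→0
  Δ4: u:1→0, v:0→1
  Δ5: u:0→1
  (5Δ to stable)
t=5 Δ0: clk=1 u=1 p=0 r=1 q=0 v=1
  Δ1: clk:1→0
  (1Δ to stable)
t=6 Δ0: clk=0 u=1 p=0 r=1 q=0 v=1
  Δ1: clk:0→1
  Δ2: q:0→1
  Δ3: p:0→1, v:1→0
  Δ4: v:0→1
  (4Δ to stable)
t=7 Δ0: clk=1 u=1 p=1 r=1 q=1 v=1
  Δ1: clk:1→0
  (1Δ to stable)
t=8 Δ0: clk=0 u=1 p=1 r=1 q=1 v=1
  Δ1: clk:0→1
  Δ2: q:1→0
  Δ3: p:1→0, v:1→0
  Δ4: u:1→0, v:0→1
  Δ5: u:0→1
  (5Δ to stable)
t=9 Δ0: clk=1 u=1 p=0 r=1 q=0 v=1
  Δ1: clk:1→0
  (1Δ to stable)
t=10 Δ0: clk=0 u=1 p=0 r=1 q=0 v=1
  Δ1: clk:0→1
  Δ2: q:0→1
  Δ3: p:0→1, v:1→0
  Δ4: v:0→1
  (4Δ to stable)
t=11 Δ0: clk=1 u=1 p=1 r=1 q=1 v=1
  Δ1: clk:1→0
  (1Δ to stable)
t=12 Δ0: clk=0 u=1 p=1 r=1 q=1 v=1
  Δ1: clk:0→1
  Δ2: q:1→0
  Δ3: p:1→0, v:1→0
  Δ4: u:1→0, v:0→1
  Δ5: u:0→1
  (5Δ to stable)
t=13 Δ0: clk=1 u=1 p=0 r=1 q=0 v=1
  Δ1: clk:1→0
  (1Δ to stable)
t=14 Δ0: clk=0 u=1 p=0 r=1 q=0 v=1
  Δ1: clk:0→1
  Δ2: q:0→1
  Δ3: p:0→1, v:1→0
  Δ4: v:0→1
  (4Δ to stable)
t=15 Δ0: clk=1 u=1 p=1 r=1 q=1 v=1
  Δ1: clk:1→0
  (1Δ to stable)
t=16 Δ0: clk=0 u=1 p=1 r=1 q=1 v=1
  Δ1: clk:0→1
  Δ2: q:1→0
  Δ3: p:1→0, v:1→0
  Δ4: u:1→0, v:0→1
  Δ5: u:0→1
  (5Δ to stable)
t=17 Δ0: clk=1 u=1 p=0 r=1 q=0 v=1
  Δ1: clk:1→0
  (1Δ to stable)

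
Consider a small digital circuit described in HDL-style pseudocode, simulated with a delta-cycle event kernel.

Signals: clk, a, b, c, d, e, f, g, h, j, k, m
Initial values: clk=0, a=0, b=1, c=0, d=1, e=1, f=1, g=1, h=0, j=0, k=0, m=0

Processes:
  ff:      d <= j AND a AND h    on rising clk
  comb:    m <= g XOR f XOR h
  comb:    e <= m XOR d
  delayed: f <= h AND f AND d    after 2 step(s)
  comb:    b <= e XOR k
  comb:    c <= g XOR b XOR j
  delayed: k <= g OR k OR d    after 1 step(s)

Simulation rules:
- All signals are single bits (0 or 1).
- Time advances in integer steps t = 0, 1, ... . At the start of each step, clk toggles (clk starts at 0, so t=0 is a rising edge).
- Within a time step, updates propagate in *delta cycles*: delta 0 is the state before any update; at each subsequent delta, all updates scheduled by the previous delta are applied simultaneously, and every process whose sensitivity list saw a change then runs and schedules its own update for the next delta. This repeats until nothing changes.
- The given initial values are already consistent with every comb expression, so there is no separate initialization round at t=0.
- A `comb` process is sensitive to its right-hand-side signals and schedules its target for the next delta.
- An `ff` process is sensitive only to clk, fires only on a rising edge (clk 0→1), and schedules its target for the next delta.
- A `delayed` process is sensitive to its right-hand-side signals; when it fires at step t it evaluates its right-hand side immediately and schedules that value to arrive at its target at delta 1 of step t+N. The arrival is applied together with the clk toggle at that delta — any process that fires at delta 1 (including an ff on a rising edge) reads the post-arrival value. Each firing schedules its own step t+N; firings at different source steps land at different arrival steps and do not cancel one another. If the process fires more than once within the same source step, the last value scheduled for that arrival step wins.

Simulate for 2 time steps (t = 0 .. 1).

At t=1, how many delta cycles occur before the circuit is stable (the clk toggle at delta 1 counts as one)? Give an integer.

t0.Δ0 k=0 g=1 f=1 h=0 clk=0 j=0 m=0 b=1 a=0 d=1 e=1 c=0
t0.Δ1 k=0 g=1 f=1 h=0 clk=1 j=0 m=0 b=1 a=0 d=1 e=1 c=0
t0.Δ2 k=0 g=1 f=1 h=0 clk=1 j=0 m=0 b=1 a=0 d=0 e=1 c=0
t0.Δ3 k=0 g=1 f=1 h=0 clk=1 j=0 m=0 b=1 a=0 d=0 e=0 c=0
t0.Δ4 k=0 g=1 f=1 h=0 clk=1 j=0 m=0 b=0 a=0 d=0 e=0 c=0
t0.Δ5 k=0 g=1 f=1 h=0 clk=1 j=0 m=0 b=0 a=0 d=0 e=0 c=1
t1.Δ0 k=0 g=1 f=1 h=0 clk=1 j=0 m=0 b=0 a=0 d=0 e=0 c=1
t1.Δ1 k=1 g=1 f=1 h=0 clk=0 j=0 m=0 b=0 a=0 d=0 e=0 c=1
t1.Δ2 k=1 g=1 f=1 h=0 clk=0 j=0 m=0 b=1 a=0 d=0 e=0 c=1
t1.Δ3 k=1 g=1 f=1 h=0 clk=0 j=0 m=0 b=1 a=0 d=0 e=0 c=0

3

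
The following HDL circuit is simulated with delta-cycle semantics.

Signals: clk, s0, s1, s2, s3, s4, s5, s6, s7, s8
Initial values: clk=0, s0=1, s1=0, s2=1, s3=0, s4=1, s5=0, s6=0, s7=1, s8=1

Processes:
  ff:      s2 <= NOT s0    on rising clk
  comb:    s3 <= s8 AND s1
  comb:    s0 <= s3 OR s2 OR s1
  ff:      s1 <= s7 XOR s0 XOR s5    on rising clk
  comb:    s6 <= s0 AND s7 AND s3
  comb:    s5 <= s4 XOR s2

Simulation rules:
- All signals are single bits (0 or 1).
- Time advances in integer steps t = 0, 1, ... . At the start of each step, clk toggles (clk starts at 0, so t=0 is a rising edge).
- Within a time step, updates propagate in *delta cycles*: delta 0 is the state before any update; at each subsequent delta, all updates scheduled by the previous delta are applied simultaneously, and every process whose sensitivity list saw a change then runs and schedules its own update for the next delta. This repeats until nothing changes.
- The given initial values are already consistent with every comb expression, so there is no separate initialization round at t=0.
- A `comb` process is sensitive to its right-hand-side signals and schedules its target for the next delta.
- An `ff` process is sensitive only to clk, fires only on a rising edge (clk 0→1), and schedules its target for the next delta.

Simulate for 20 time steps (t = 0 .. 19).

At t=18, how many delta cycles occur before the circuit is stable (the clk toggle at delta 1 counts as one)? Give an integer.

[bits: s3,clk,s0,s5,s8,s6,s2,s1,s4,s7]
t=0: Δ0=0010101011 Δ1=0110101011 Δ2=0110100011 Δ3=0101100011 | 3Δ
t=1: Δ0=0101100011 Δ1=0001100011 | 1Δ
t=2: Δ0=0001100011 Δ1=0101100011 Δ2=0101101011 Δ3=0110101011 | 3Δ
t=3: Δ0=0110101011 Δ1=0010101011 | 1Δ
t=4: Δ0=0010101011 Δ1=0110101011 Δ2=0110100011 Δ3=0101100011 | 3Δ
t=5: Δ0=0101100011 Δ1=0001100011 | 1Δ
t=6: Δ0=0001100011 Δ1=0101100011 Δ2=0101101011 Δ3=0110101011 | 3Δ
t=7: Δ0=0110101011 Δ1=0010101011 | 1Δ
t=8: Δ0=0010101011 Δ1=0110101011 Δ2=0110100011 Δ3=0101100011 | 3Δ
t=9: Δ0=0101100011 Δ1=0001100011 | 1Δ
t=10: Δ0=0001100011 Δ1=0101100011 Δ2=0101101011 Δ3=0110101011 | 3Δ
t=11: Δ0=0110101011 Δ1=0010101011 | 1Δ
t=12: Δ0=0010101011 Δ1=0110101011 Δ2=0110100011 Δ3=0101100011 | 3Δ
t=13: Δ0=0101100011 Δ1=0001100011 | 1Δ
t=14: Δ0=0001100011 Δ1=0101100011 Δ2=0101101011 Δ3=0110101011 | 3Δ
t=15: Δ0=0110101011 Δ1=0010101011 | 1Δ
t=16: Δ0=0010101011 Δ1=0110101011 Δ2=0110100011 Δ3=0101100011 | 3Δ
t=17: Δ0=0101100011 Δ1=0001100011 | 1Δ
t=18: Δ0=0001100011 Δ1=0101100011 Δ2=0101101011 Δ3=0110101011 | 3Δ
t=19: Δ0=0110101011 Δ1=0010101011 | 1Δ

3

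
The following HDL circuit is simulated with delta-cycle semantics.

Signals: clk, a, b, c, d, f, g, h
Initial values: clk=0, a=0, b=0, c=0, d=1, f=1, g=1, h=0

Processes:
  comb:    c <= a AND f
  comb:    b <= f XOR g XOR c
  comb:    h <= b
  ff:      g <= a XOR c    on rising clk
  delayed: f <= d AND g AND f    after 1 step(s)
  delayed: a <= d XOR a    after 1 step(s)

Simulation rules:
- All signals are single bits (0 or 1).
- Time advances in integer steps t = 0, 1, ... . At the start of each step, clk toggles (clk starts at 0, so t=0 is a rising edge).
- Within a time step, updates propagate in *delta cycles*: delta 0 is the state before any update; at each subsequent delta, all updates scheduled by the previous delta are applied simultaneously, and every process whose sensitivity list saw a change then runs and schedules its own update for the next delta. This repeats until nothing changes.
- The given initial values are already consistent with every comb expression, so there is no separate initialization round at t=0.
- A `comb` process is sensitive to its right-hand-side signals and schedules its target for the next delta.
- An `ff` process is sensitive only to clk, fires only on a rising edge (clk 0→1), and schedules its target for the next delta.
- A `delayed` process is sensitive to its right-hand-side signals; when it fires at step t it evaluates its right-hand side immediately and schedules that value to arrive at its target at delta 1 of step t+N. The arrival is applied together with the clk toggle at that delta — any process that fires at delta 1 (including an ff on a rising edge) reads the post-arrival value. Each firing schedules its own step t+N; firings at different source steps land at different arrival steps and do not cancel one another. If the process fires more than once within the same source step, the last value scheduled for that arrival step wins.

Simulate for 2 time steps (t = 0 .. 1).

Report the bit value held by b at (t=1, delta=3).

t0.Δ0 g=1 h=0 a=0 d=1 b=0 clk=0 f=1 c=0
t0.Δ1 g=1 h=0 a=0 d=1 b=0 clk=1 f=1 c=0
t0.Δ2 g=0 h=0 a=0 d=1 b=0 clk=1 f=1 c=0
t0.Δ3 g=0 h=0 a=0 d=1 b=1 clk=1 f=1 c=0
t0.Δ4 g=0 h=1 a=0 d=1 b=1 clk=1 f=1 c=0
t1.Δ0 g=0 h=1 a=0 d=1 b=1 clk=1 f=1 c=0
t1.Δ1 g=0 h=1 a=0 d=1 b=1 clk=0 f=0 c=0
t1.Δ2 g=0 h=1 a=0 d=1 b=0 clk=0 f=0 c=0
t1.Δ3 g=0 h=0 a=0 d=1 b=0 clk=0 f=0 c=0

0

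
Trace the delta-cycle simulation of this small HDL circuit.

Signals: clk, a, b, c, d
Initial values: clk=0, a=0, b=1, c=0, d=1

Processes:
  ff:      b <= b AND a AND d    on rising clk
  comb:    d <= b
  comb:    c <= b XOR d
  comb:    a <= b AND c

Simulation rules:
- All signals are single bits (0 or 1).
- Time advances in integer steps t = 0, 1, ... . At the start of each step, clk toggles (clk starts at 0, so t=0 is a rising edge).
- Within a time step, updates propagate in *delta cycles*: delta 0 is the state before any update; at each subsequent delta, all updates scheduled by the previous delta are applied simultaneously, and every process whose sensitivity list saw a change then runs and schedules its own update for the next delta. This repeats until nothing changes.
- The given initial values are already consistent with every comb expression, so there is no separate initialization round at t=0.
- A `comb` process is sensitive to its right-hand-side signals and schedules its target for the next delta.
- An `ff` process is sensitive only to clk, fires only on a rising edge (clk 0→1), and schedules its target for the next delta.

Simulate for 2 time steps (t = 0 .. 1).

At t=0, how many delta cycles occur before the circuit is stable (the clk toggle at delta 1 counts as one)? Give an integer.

[bits: d,a,c,b,clk]
t=0: Δ0=10010 Δ1=10011 Δ2=10001 Δ3=00101 Δ4=00001 | 4Δ
t=1: Δ0=00001 Δ1=00000 | 1Δ

4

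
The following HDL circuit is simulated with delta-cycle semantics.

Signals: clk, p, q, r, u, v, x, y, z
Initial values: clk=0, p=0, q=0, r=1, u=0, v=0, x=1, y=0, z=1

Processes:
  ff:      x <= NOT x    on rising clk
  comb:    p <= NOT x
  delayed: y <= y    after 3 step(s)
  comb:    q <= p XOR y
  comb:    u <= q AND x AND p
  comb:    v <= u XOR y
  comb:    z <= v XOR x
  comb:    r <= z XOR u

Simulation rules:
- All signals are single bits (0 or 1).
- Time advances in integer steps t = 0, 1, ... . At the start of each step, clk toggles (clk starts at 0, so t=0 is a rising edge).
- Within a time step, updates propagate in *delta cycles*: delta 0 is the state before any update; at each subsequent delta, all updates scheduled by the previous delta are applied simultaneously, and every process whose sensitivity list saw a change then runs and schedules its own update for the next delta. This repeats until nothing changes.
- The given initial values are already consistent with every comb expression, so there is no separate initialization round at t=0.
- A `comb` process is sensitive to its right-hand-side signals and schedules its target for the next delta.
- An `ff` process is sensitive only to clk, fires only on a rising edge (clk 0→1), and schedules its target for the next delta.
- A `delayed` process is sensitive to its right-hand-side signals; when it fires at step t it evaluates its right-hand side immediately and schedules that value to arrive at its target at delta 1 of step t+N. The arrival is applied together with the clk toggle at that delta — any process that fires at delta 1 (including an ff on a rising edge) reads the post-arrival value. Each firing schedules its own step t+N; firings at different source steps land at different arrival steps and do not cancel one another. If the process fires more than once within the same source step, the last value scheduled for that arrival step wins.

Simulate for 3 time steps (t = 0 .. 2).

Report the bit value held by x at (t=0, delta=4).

0

t=0 Δ0: z=1 r=1 y=0 p=0 u=0 v=0 x=1 q=0 clk=0
  Δ1: clk:0→1
  Δ2: x:1→0
  Δ3: z:1→0, p:0→1
  Δ4: r:1→0, q:0→1
  (4Δ to stable)
t=1 Δ0: z=0 r=0 y=0 p=1 u=0 v=0 x=0 q=1 clk=1
  Δ1: clk:1→0
  (1Δ to stable)
t=2 Δ0: z=0 r=0 y=0 p=1 u=0 v=0 x=0 q=1 clk=0
  Δ1: clk:0→1
  Δ2: x:0→1
  Δ3: z:0→1, p:1→0, u:0→1
  Δ4: u:1→0, v:0→1, q:1→0
  Δ5: z:1→0, r:0→1, v:1→0
  Δ6: z:0→1, r:1→0
  Δ7: r:0→1
  (7Δ to stable)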